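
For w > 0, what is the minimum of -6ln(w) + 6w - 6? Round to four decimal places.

P'(w) = -6/w + 6 = 0 gives w = 1.
P''(w) = 6/w², which is positive for w > 0, so this is a local minimum.
P(1) = -6·ln(1) + 6 - 6 ≈ 0.0000.

0.0000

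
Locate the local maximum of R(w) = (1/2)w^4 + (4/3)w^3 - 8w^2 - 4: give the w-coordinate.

R'(w) = 2w^3 + 4w^2 - 16w = 0 at w = -4, 0, 2.
Since R''(w) = 6w^2 + 8w - 16, we get R''(-4) = 48 > 0 ⇒ local minimum; R''(0) = -16 < 0 ⇒ local maximum; R''(2) = 24 > 0 ⇒ local minimum.
So the local maximum value is R(0) = -4.

0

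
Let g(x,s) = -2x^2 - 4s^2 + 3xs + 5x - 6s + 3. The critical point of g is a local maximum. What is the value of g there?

∂g/∂x = -4x + 3s + 5 = 0 and ∂g/∂s = 3x - 8s - 6 = 0, so (x, s) = (22/23, -9/23).
The Hessian has g_{xx} = -4, g_{ss} = -8, g_{xs} = 3, giving D = 23 > 0 with g_{xx} < 0, so the point is a local maximum.
g(22/23, -9/23) = 151/23.

151/23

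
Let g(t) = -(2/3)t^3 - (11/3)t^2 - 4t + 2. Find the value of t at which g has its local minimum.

Critical points: g'(t) = -2t^2 - (22/3)t - 4 vanishes at t = -3, -2/3.
Second-derivative test with g''(t) = -4t - 22/3: g''(-3) = 14/3 > 0 ⇒ local minimum; g''(-2/3) = -14/3 < 0 ⇒ local maximum.
The local minimum is g(-3) = -1.

-3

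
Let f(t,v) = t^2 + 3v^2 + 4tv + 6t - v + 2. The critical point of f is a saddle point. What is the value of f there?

∂f/∂t = 2t + 4v + 6 = 0 and ∂f/∂v = 4t + 6v - 1 = 0, so (t, v) = (10, -13/2).
The Hessian has f_{tt} = 2, f_{vv} = 6, f_{tv} = 4, giving D = -4 < 0, so the point is a saddle point.
f(10, -13/2) = 141/4.

141/4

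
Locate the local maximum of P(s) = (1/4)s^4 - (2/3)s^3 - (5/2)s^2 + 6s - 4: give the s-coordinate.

P'(s) = s^3 - 2s^2 - 5s + 6. Setting P'(s) = 0 gives s ∈ {-2, 1, 3}.
Second-derivative test with P''(s) = 3s^2 - 4s - 5: P''(-2) = 15 > 0 ⇒ local minimum; P''(1) = -6 < 0 ⇒ local maximum; P''(3) = 10 > 0 ⇒ local minimum.
The local maximum is P(1) = -11/12.

1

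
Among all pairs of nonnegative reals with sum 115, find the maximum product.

With x + y = 115, the product is P(x) = x(115 − x).
P'(x) = 115 − 2x = 0 gives x = 115/2; P'' = −2 < 0, so this is the maximum.
P = 115/2·115/2 = 13225/4.

13225/4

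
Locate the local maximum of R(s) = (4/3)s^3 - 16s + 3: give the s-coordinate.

R'(s) = 4s^2 - 16. Setting R'(s) = 0 gives s ∈ {-2, 2}.
R''(s) = 8s. R''(-2) = -16 < 0 ⇒ local maximum; R''(2) = 16 > 0 ⇒ local minimum.
The local maximum is R(-2) = 73/3.

-2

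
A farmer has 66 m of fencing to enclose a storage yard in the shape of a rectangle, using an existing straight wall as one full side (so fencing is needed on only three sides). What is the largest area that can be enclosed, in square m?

Let the sides perpendicular to the wall have length x and the parallel side y, so 2x + y = 66 and the area is A = xy = x(66 − 2x).
A'(x) = 66 − 4x = 0 gives x = 33/2, and A''(x) = −4 < 0 confirms a maximum.
Then y = 66 − 2·33/2 = 33 and A = 1089/2.

1089/2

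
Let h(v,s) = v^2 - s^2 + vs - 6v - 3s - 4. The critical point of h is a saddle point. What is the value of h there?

-13

∂h/∂v = 2v + s - 6 = 0 and ∂h/∂s = v - 2s - 3 = 0, so (v, s) = (3, 0).
The Hessian has h_{vv} = 2, h_{ss} = -2, h_{vs} = 1, giving D = -5 < 0, so the point is a saddle point.
h(3, 0) = -13.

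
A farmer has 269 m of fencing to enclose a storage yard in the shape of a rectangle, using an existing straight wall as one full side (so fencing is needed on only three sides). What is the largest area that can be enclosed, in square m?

72361/8

Let the sides perpendicular to the wall have length x and the parallel side y, so 2x + y = 269 and the area is A = xy = x(269 − 2x).
A'(x) = 269 − 4x = 0 gives x = 269/4, and A''(x) = −4 < 0 confirms a maximum.
Then y = 269 − 2·269/4 = 269/2 and A = 72361/8.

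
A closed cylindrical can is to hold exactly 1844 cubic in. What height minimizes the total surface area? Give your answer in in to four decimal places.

With radius r and height h, πr²h = 1844 so h = 1844/(πr²), and S(r) = 2πr² + 2πrh = 2πr² + 2·1844/r.
S'(r) = 4πr − 2·1844/r² = 0 ⇒ r³ = 1844/(2π), so r ≈ 6.6455 and h = 2r ≈ 13.2910.
S''(r) = 4π + 4·1844/r³ > 0, so this is the minimum; S ≈ 832.4442.

13.2910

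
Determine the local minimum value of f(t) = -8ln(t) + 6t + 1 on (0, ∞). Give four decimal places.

f'(t) = -8/t + 6 = 0 gives t = 4/3.
f''(t) = 8/t², which is positive for t > 0, so this is a local minimum.
f(4/3) = -8·ln(4/3) + 8 + 1 ≈ 6.6985.

6.6985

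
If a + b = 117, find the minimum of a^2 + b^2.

13689/2

With a + b = 117, a^2 + b^2 = a^2 + (117 − a)^2.
The derivative 2a − 2(117 − a) = 4a − 234 vanishes at a = 117/2; second derivative 4 > 0, a minimum.
The minimum is 2·(117/2)^2 = 13689/2.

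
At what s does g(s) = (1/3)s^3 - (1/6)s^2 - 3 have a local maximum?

g'(s) = s^2 - (1/3)s = 0 at s = 0, 1/3.
Second-derivative test with g''(s) = 2s - 1/3: g''(0) = -1/3 < 0 ⇒ local maximum; g''(1/3) = 1/3 > 0 ⇒ local minimum.
So the local maximum value is g(0) = -3.

0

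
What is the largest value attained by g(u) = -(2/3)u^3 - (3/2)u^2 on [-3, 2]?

The derivative is -2u^2 - 3u, which vanishes at u = -3/2 and u = 0.
Candidates: g(-3) = 9/2; g(-3/2) = -9/8; g(0) = 0; g(2) = -34/3.
Hence the absolute maximum is 9/2 at u = -3.

9/2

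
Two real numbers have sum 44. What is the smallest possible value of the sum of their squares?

968

With a + b = 44, a^2 + b^2 = a^2 + (44 − a)^2.
The derivative 2a − 2(44 − a) = 4a − 88 vanishes at a = 22; second derivative 4 > 0, a minimum.
The minimum is 2·(22)^2 = 968.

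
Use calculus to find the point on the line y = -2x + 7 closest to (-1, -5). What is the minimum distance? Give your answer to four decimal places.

Minimize D(x)^2 = (x + 1)^2 + (-2x + 12)^2.
d/dx[D^2] = 2(x + 1) + 2·(-2)·(-2x + 12) = 0 ⇒ x = 23/5.
Then y = -11/5 and the distance is √(196/5) ≈ 6.2610.

6.2610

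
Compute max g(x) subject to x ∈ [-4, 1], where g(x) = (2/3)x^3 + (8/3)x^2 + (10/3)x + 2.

26/3

g'(x) = 2x^2 + (16/3)x + 10/3, which vanishes at x = -5/3 and x = -1.
Evaluating at the critical points and endpoints: g(-4) = -34/3,  g(-5/3) = 62/81,  g(-1) = 2/3,  g(1) = 26/3.
So the maximum is g(1) = 26/3.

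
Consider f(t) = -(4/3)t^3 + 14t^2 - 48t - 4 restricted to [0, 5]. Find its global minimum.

The derivative is -4t^2 + 28t - 48, which vanishes at t = 3 and t = 4.
Evaluating at the critical points and endpoints: f(0) = -4; f(3) = -58; f(4) = -172/3; f(5) = -182/3.
The minimum over the interval is -182/3, attained at t = 5.

-182/3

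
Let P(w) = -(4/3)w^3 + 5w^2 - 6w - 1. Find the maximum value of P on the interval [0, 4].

The derivative is -4w^2 + 10w - 6, which vanishes at w = 1 and w = 3/2.
Candidates: P(0) = -1; P(1) = -10/3; P(3/2) = -13/4; P(4) = -91/3.
So the maximum is P(0) = -1.

-1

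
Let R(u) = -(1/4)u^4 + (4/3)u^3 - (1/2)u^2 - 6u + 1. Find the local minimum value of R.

-19/3

R'(u) = -u^3 + 4u^2 - u - 6. Setting R'(u) = 0 gives u ∈ {-1, 2, 3}.
R''(u) = -3u^2 + 8u - 1. R''(-1) = -12 < 0 ⇒ local maximum; R''(2) = 3 > 0 ⇒ local minimum; R''(3) = -4 < 0 ⇒ local maximum.
Thus R has its local minimum at u = 2, with value -19/3.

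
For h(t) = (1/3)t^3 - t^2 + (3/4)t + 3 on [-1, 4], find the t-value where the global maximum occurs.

4

h'(t) = t^2 - 2t + 3/4, which vanishes at t = 1/2 and t = 3/2.
Candidates: h(-1) = 11/12,  h(1/2) = 19/6,  h(3/2) = 3,  h(4) = 34/3.
The maximum over the interval is 34/3, attained at t = 4.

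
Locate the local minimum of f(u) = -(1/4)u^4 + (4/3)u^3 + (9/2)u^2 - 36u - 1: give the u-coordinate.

3

f'(u) = -u^3 + 4u^2 + 9u - 36 = 0 at u = -3, 3, 4.
f''(u) = -3u^2 + 8u + 9. f''(-3) = -42 < 0 ⇒ local maximum; f''(3) = 6 > 0 ⇒ local minimum; f''(4) = -7 < 0 ⇒ local maximum.
The local minimum is f(3) = -211/4.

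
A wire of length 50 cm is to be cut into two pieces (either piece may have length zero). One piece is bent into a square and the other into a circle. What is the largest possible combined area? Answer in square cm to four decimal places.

198.9437

Let x be the length used for the square. Square side x/4; circle radius (50−x)/(2π).
A(x) = (x/4)² + π·((50−x)/(2π))² = x²/16 + (50−x)²/(4π) for 0 ≤ x ≤ 50. A'(x) = x/8 − (50−x)/(2π) = 0 gives x = 4·50/(π+4) ≈ 28.0050.
A'' > 0, so the interior critical point is a minimum; the maximum is at an endpoint. A(0) = 198.9437 and A(50) = 156.2500, so the largest area is 198.9437.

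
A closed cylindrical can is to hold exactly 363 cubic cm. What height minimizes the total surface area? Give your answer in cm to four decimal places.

7.7317

With radius r and height h, πr²h = 363 so h = 363/(πr²), and S(r) = 2πr² + 2πrh = 2πr² + 2·363/r.
S'(r) = 4πr − 2·363/r² = 0 ⇒ r³ = 363/(2π), so r ≈ 3.8658 and h = 2r ≈ 7.7317.
S''(r) = 4π + 4·363/r³ > 0, so this is the minimum; S ≈ 281.6992.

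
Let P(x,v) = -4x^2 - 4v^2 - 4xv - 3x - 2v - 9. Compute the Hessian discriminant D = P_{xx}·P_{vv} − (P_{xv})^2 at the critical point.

48

∂P/∂x = -8x - 4v - 3 = 0 and ∂P/∂v = -4x - 8v - 2 = 0, so (x, v) = (-1/3, -1/12).
The Hessian has P_{xx} = -8, P_{vv} = -8, P_{xv} = -4, giving D = 48 > 0 with P_{xx} < 0, so the point is a local maximum.
D = (-8)·(-8) − (-4)^2 = 48.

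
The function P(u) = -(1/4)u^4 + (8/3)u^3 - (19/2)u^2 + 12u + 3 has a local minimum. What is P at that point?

21/4

P'(u) = -u^3 + 8u^2 - 19u + 12 = 0 at u = 1, 3, 4.
Since P''(u) = -3u^2 + 16u - 19, we get P''(1) = -6 < 0 ⇒ local maximum; P''(3) = 2 > 0 ⇒ local minimum; P''(4) = -3 < 0 ⇒ local maximum.
The local minimum is P(3) = 21/4.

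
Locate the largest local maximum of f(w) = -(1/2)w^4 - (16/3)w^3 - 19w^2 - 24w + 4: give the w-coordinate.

f'(w) = -2w^3 - 16w^2 - 38w - 24 = 0 at w = -4, -3, -1.
f''(w) = -6w^2 - 32w - 38. f''(-4) = -6 < 0 ⇒ local maximum; f''(-3) = 4 > 0 ⇒ local minimum; f''(-1) = -12 < 0 ⇒ local maximum.
Thus f has its largest local maximum at w = -1, with value 83/6.

-1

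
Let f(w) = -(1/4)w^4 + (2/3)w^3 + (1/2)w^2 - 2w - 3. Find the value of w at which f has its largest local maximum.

Critical points: f'(w) = -w^3 + 2w^2 + w - 2 vanishes at w = -1, 1, 2.
Since f''(w) = -3w^2 + 4w + 1, we get f''(-1) = -6 < 0 ⇒ local maximum; f''(1) = 2 > 0 ⇒ local minimum; f''(2) = -3 < 0 ⇒ local maximum.
The largest local maximum is f(-1) = -17/12.

-1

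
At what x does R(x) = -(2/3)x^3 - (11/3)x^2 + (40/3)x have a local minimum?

Critical points: R'(x) = -2x^2 - (22/3)x + 40/3 vanishes at x = -5, 4/3.
R''(x) = -4x - 22/3. R''(-5) = 38/3 > 0 ⇒ local minimum; R''(4/3) = -38/3 < 0 ⇒ local maximum.
The local minimum is R(-5) = -75.

-5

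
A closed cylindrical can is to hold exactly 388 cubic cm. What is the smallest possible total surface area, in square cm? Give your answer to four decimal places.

With radius r and height h, πr²h = 388 so h = 388/(πr²), and S(r) = 2πr² + 2πrh = 2πr² + 2·388/r.
S'(r) = 4πr − 2·388/r² = 0 ⇒ r³ = 388/(2π), so r ≈ 3.9526 and h = 2r ≈ 7.9052.
S''(r) = 4π + 4·388/r³ > 0, so this is the minimum; S ≈ 294.4890.

294.4890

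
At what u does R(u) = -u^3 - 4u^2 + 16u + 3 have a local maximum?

4/3

R'(u) = -3u^2 - 8u + 16 = 0 at u = -4, 4/3.
Second-derivative test with R''(u) = -6u - 8: R''(-4) = 16 > 0 ⇒ local minimum; R''(4/3) = -16 < 0 ⇒ local maximum.
The local maximum is R(4/3) = 401/27.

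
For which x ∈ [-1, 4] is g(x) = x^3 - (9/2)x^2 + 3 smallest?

3

Differentiating, g'(x) = 3x^2 - 9x; which vanishes at x = 0 and x = 3.
Candidates: g(-1) = -5/2, g(0) = 3, g(3) = -21/2, g(4) = -5.
Hence the absolute minimum is -21/2 at x = 3.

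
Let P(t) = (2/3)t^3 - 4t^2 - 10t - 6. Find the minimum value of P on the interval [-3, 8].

The derivative is 2t^2 - 8t - 10, which vanishes at t = -1 and t = 5.
Compare values at every candidate in [-3, 8]: P(-3) = -30,  P(-1) = -2/3,  P(5) = -218/3,  P(8) = -2/3.
Hence the absolute minimum is -218/3 at t = 5.

-218/3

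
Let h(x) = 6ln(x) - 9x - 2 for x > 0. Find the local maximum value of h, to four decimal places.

-10.4328

h'(x) = 6/x − 9 = 0 gives x = 2/3.
h''(x) = -6/x², which is negative for x > 0, so this is a local maximum.
h(2/3) = 6·ln(2/3) - 6 - 2 ≈ -10.4328.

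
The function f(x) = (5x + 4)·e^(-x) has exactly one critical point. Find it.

Differentiating with the product rule gives f'(x) = (-5x + 1)·e^(-x). Since e^(-x) > 0, the only critical point is x = 1/5.
f''(1/5) has the same sign as -5 < 0, so this is a local maximum.
f(1/5) = (5)·e^(-1/5) ≈ 4.0937.

1/5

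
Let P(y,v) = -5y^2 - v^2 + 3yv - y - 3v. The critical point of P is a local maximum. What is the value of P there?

5

∂P/∂y = -10y + 3v - 1 = 0 and ∂P/∂v = 3y - 2v - 3 = 0, so (y, v) = (-1, -3).
The Hessian has P_{yy} = -10, P_{vv} = -2, P_{yv} = 3, giving D = 11 > 0 with P_{yy} < 0, so the point is a local maximum.
P(-1, -3) = 5.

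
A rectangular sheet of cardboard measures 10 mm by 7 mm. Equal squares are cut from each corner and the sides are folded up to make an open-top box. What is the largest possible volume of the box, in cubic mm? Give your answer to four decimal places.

With cut size x, the volume is V(x) = x(10 − 2x)(7 − 2x) for 0 < x < 3.5.
V'(x) = 12x^2 − 68x + 70. Setting V'(x) = 0 gives x ≈ 1.3520 (the root in (0, 3.5)).
V''(x) = 24x − 68 is negative there, so this is the maximum; V ≈ 42.3766.

42.3766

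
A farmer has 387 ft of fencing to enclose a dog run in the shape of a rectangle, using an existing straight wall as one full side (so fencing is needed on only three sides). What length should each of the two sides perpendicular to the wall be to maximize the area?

Let the sides perpendicular to the wall have length x and the parallel side y, so 2x + y = 387 and the area is A = xy = x(387 − 2x).
A'(x) = 387 − 4x = 0 gives x = 387/4, and A''(x) = −4 < 0 confirms a maximum.
Then y = 387 − 2·387/4 = 387/2 and A = 149769/8.

387/4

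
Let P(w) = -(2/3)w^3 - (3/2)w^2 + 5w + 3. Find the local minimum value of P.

P'(w) = -2w^2 - 3w + 5 = 0 at w = -5/2, 1.
P''(w) = -4w - 3. P''(-5/2) = 7 > 0 ⇒ local minimum; P''(1) = -7 < 0 ⇒ local maximum.
Thus P has its local minimum at w = -5/2, with value -203/24.

-203/24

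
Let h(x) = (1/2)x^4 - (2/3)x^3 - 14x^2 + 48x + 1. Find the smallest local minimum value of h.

h'(x) = 2x^3 - 2x^2 - 28x + 48 = 0 at x = -4, 2, 3.
Second-derivative test with h''(x) = 6x^2 - 4x - 28: h''(-4) = 84 > 0 ⇒ local minimum; h''(2) = -12 < 0 ⇒ local maximum; h''(3) = 14 > 0 ⇒ local minimum.
So the smallest local minimum value is h(-4) = -733/3.

-733/3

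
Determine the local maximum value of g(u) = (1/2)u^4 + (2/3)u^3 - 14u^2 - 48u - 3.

119/3

g'(u) = 2u^3 + 2u^2 - 28u - 48. Setting g'(u) = 0 gives u ∈ {-3, -2, 4}.
g''(u) = 6u^2 + 4u - 28. g''(-3) = 14 > 0 ⇒ local minimum; g''(-2) = -12 < 0 ⇒ local maximum; g''(4) = 84 > 0 ⇒ local minimum.
So the local maximum value is g(-2) = 119/3.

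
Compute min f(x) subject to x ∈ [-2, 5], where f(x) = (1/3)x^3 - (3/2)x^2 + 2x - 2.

-44/3

The derivative is x^2 - 3x + 2, which vanishes at x = 1 and x = 2.
Candidates: f(-2) = -44/3,  f(1) = -7/6,  f(2) = -4/3,  f(5) = 73/6.
Hence the absolute minimum is -44/3 at x = -2.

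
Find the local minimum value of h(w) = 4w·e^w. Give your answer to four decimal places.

-1.4715

h'(w) = 4·e^w + (4w)·1·e^w = (4w + 4)·e^w. Since e^w > 0, the only critical point is w = -1.
h''(-1) has the same sign as 4 > 0, so this is a local minimum.
h(-1) = (-4)·e^(-1) ≈ -1.4715.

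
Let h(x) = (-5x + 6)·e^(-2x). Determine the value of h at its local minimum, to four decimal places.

-0.0834

By the product rule, h'(x) = (10x - 17)·e^(-2x). Since e^(-2x) > 0, the only critical point is x = 17/10.
h''(17/10) has the same sign as 10 > 0, so this is a local minimum.
h(17/10) = (-5/2)·e^(-17/5) ≈ -0.0834.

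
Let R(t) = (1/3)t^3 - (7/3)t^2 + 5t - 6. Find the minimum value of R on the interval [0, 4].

R'(t) = t^2 - (14/3)t + 5, which vanishes at t = 5/3 and t = 3.
Evaluating at the critical points and endpoints: R(0) = -6,  R(5/3) = -211/81,  R(3) = -3,  R(4) = -2.
So the minimum is R(0) = -6.

-6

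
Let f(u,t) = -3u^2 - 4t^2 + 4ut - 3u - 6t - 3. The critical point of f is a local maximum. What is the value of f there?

∂f/∂u = -6u + 4t - 3 = 0 and ∂f/∂t = 4u - 8t - 6 = 0, so (u, t) = (-3/2, -3/2).
The Hessian has f_{uu} = -6, f_{tt} = -8, f_{ut} = 4, giving D = 32 > 0 with f_{uu} < 0, so the point is a local maximum.
f(-3/2, -3/2) = 15/4.

15/4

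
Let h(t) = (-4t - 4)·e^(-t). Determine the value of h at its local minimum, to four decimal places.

By the product rule, h'(t) = (4t)·e^(-t). Since e^(-t) > 0, the only critical point is t = 0.
h''(0) has the same sign as 4 > 0, so this is a local minimum.
h(0) = (-4)·e^(0) ≈ -4.0000.

-4.0000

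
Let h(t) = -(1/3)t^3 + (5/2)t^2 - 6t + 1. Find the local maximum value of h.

h'(t) = -t^2 + 5t - 6. Setting h'(t) = 0 gives t ∈ {2, 3}.
Since h''(t) = -2t + 5, we get h''(2) = 1 > 0 ⇒ local minimum; h''(3) = -1 < 0 ⇒ local maximum.
So the local maximum value is h(3) = -7/2.

-7/2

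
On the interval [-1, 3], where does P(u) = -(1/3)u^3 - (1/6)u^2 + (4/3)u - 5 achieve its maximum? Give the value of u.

1

P'(u) = -u^2 - (1/3)u + 4/3, whose only zero in [-1, 3] is u = 1.
Compare values at every candidate in [-1, 3]: P(-1) = -37/6,  P(1) = -25/6,  P(3) = -23/2.
So the maximum is P(1) = -25/6.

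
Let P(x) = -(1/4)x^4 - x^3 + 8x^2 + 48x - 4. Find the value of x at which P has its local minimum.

-3

P'(x) = -x^3 - 3x^2 + 16x + 48. Setting P'(x) = 0 gives x ∈ {-4, -3, 4}.
Since P''(x) = -3x^2 - 6x + 16, we get P''(-4) = -8 < 0 ⇒ local maximum; P''(-3) = 7 > 0 ⇒ local minimum; P''(4) = -56 < 0 ⇒ local maximum.
Thus P has its local minimum at x = -3, with value -277/4.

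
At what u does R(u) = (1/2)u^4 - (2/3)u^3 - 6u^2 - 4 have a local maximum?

0

R'(u) = 2u^3 - 2u^2 - 12u = 0 at u = -2, 0, 3.
R''(u) = 6u^2 - 4u - 12. R''(-2) = 20 > 0 ⇒ local minimum; R''(0) = -12 < 0 ⇒ local maximum; R''(3) = 30 > 0 ⇒ local minimum.
So the local maximum value is R(0) = -4.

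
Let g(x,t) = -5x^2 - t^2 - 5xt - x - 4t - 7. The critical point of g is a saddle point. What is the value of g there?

-96/5

∂g/∂x = -10x - 5t - 1 = 0 and ∂g/∂t = -5x - 2t - 4 = 0, so (x, t) = (-18/5, 7).
The Hessian has g_{xx} = -10, g_{tt} = -2, g_{xt} = -5, giving D = -5 < 0, so the point is a saddle point.
g(-18/5, 7) = -96/5.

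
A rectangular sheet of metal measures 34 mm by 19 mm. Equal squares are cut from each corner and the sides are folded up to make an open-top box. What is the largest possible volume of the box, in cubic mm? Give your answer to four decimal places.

1144.4285

With cut size x, the volume is V(x) = x(34 − 2x)(19 − 2x) for 0 < x < 9.5.
V'(x) = 12x^2 − 212x + 646. Setting V'(x) = 0 gives x ≈ 3.9145 (the root in (0, 9.5)).
V''(x) = 24x − 212 is negative there, so this is the maximum; V ≈ 1144.4285.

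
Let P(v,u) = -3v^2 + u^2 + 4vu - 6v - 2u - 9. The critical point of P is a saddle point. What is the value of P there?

-69/7

∂P/∂v = -6v + 4u - 6 = 0 and ∂P/∂u = 4v + 2u - 2 = 0, so (v, u) = (-1/7, 9/7).
The Hessian has P_{vv} = -6, P_{uu} = 2, P_{vu} = 4, giving D = -28 < 0, so the point is a saddle point.
P(-1/7, 9/7) = -69/7.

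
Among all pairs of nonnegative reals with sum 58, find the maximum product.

With x + y = 58, the product is P(x) = x(58 − x).
P'(x) = 58 − 2x = 0 gives x = 29; P'' = −2 < 0, so this is the maximum.
P = 29·29 = 841.

841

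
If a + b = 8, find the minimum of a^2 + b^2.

32

With a + b = 8, a^2 + b^2 = a^2 + (8 − a)^2.
The derivative 2a − 2(8 − a) = 4a − 16 vanishes at a = 4; second derivative 4 > 0, a minimum.
The minimum is 2·(4)^2 = 32.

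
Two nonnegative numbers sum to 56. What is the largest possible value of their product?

With x + y = 56, the product is P(x) = x(56 − x).
P'(x) = 56 − 2x = 0 gives x = 28; P'' = −2 < 0, so this is the maximum.
P = 28·28 = 784.

784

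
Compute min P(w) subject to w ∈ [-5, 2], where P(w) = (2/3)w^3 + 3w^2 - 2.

The derivative is 2w^2 + 6w, which vanishes at w = -3 and w = 0.
Candidates: P(-5) = -31/3, P(-3) = 7, P(0) = -2, P(2) = 46/3.
Hence the absolute minimum is -31/3 at w = -5.

-31/3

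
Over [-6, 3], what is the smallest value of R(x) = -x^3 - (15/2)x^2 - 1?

-191/2

R'(x) = -3x^2 - 15x, which vanishes at x = -5 and x = 0.
Evaluating at the critical points and endpoints: R(-6) = -55; R(-5) = -127/2; R(0) = -1; R(3) = -191/2.
Hence the absolute minimum is -191/2 at x = 3.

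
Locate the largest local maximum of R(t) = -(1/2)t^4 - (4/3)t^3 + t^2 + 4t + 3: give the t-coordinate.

R'(t) = -2t^3 - 4t^2 + 2t + 4. Setting R'(t) = 0 gives t ∈ {-2, -1, 1}.
Second-derivative test with R''(t) = -6t^2 - 8t + 2: R''(-2) = -6 < 0 ⇒ local maximum; R''(-1) = 4 > 0 ⇒ local minimum; R''(1) = -12 < 0 ⇒ local maximum.
Thus R has its largest local maximum at t = 1, with value 37/6.

1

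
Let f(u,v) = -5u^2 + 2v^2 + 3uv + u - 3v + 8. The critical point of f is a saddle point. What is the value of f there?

∂f/∂u = -10u + 3v + 1 = 0 and ∂f/∂v = 3u + 4v - 3 = 0, so (u, v) = (13/49, 27/49).
The Hessian has f_{uu} = -10, f_{vv} = 4, f_{uv} = 3, giving D = -49 < 0, so the point is a saddle point.
f(13/49, 27/49) = 358/49.

358/49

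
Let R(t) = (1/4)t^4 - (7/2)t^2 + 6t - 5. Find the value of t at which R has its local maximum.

1

R'(t) = t^3 - 7t + 6 = 0 at t = -3, 1, 2.
Since R''(t) = 3t^2 - 7, we get R''(-3) = 20 > 0 ⇒ local minimum; R''(1) = -4 < 0 ⇒ local maximum; R''(2) = 5 > 0 ⇒ local minimum.
Thus R has its local maximum at t = 1, with value -9/4.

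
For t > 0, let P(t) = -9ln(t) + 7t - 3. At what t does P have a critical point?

9/7

P'(t) = -9/t + 7 = 0 gives t = 9/7.
P''(t) = 9/t², which is positive for t > 0, so this is a local minimum.
P(9/7) = -9·ln(9/7) + 9 - 3 ≈ 3.7382.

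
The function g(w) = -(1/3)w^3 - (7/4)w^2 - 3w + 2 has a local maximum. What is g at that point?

g'(w) = -w^2 - (7/2)w - 3 = 0 at w = -2, -3/2.
g''(w) = -2w - 7/2. g''(-2) = 1/2 > 0 ⇒ local minimum; g''(-3/2) = -1/2 < 0 ⇒ local maximum.
So the local maximum value is g(-3/2) = 59/16.

59/16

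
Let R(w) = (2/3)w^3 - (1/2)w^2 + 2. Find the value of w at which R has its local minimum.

1/2

Critical points: R'(w) = 2w^2 - w vanishes at w = 0, 1/2.
R''(w) = 4w - 1. R''(0) = -1 < 0 ⇒ local maximum; R''(1/2) = 1 > 0 ⇒ local minimum.
Thus R has its local minimum at w = 1/2, with value 47/24.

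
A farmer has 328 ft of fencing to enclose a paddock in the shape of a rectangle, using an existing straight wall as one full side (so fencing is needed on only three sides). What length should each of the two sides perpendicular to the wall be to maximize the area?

82

Let the sides perpendicular to the wall have length x and the parallel side y, so 2x + y = 328 and the area is A = xy = x(328 − 2x).
A'(x) = 328 − 4x = 0 gives x = 82, and A''(x) = −4 < 0 confirms a maximum.
Then y = 328 − 2·82 = 164 and A = 13448.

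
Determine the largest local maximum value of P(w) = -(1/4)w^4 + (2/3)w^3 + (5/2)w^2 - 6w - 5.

23/3

P'(w) = -w^3 + 2w^2 + 5w - 6 = 0 at w = -2, 1, 3.
Second-derivative test with P''(w) = -3w^2 + 4w + 5: P''(-2) = -15 < 0 ⇒ local maximum; P''(1) = 6 > 0 ⇒ local minimum; P''(3) = -10 < 0 ⇒ local maximum.
The largest local maximum is P(-2) = 23/3.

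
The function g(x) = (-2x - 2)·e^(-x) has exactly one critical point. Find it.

0

By the product rule, g'(x) = (2x)·e^(-x). Since e^(-x) > 0, the only critical point is x = 0.
g''(0) has the same sign as 2 > 0, so this is a local minimum.
g(0) = (-2)·e^(0) ≈ -2.0000.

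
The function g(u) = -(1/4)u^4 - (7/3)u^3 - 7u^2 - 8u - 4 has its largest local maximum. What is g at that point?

g'(u) = -u^3 - 7u^2 - 14u - 8. Setting g'(u) = 0 gives u ∈ {-4, -2, -1}.
g''(u) = -3u^2 - 14u - 14. g''(-4) = -6 < 0 ⇒ local maximum; g''(-2) = 2 > 0 ⇒ local minimum; g''(-1) = -3 < 0 ⇒ local maximum.
So the largest local maximum value is g(-4) = 4/3.

4/3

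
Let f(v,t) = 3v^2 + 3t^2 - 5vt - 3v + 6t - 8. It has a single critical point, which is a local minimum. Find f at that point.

∂f/∂v = 6v - 5t - 3 = 0 and ∂f/∂t = -5v + 6t + 6 = 0, so (v, t) = (-12/11, -21/11).
The Hessian has f_{vv} = 6, f_{tt} = 6, f_{vt} = -5, giving D = 11 > 0 with f_{vv} > 0, so the point is a local minimum.
f(-12/11, -21/11) = -133/11.

-133/11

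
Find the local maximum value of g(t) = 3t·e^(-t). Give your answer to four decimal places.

1.1036

Differentiating with the product rule gives g'(t) = (-3t + 3)·e^(-t). Since e^(-t) > 0, the only critical point is t = 1.
g''(1) has the same sign as -3 < 0, so this is a local maximum.
g(1) = (3)·e^(-1) ≈ 1.1036.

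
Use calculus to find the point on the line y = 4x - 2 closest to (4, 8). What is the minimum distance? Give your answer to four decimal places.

Minimize D(x)^2 = (x - 4)^2 + (4x - 10)^2.
d/dx[D^2] = 2(x - 4) + 2·4·(4x - 10) = 0 ⇒ x = 44/17.
Then y = 142/17 and the distance is √(36/17) ≈ 1.4552.

1.4552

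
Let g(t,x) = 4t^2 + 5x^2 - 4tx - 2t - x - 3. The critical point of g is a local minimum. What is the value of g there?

-7/2

∂g/∂t = 8t - 4x - 2 = 0 and ∂g/∂x = -4t + 10x - 1 = 0, so (t, x) = (3/8, 1/4).
The Hessian has g_{tt} = 8, g_{xx} = 10, g_{tx} = -4, giving D = 64 > 0 with g_{tt} > 0, so the point is a local minimum.
g(3/8, 1/4) = -7/2.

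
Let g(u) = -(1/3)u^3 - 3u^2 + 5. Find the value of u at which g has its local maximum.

0

g'(u) = -u^2 - 6u. Setting g'(u) = 0 gives u ∈ {-6, 0}.
Second-derivative test with g''(u) = -2u - 6: g''(-6) = 6 > 0 ⇒ local minimum; g''(0) = -6 < 0 ⇒ local maximum.
So the local maximum value is g(0) = 5.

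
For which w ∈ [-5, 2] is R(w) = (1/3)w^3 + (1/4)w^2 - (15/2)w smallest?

2

Differentiating, R'(w) = w^2 + (1/2)w - 15/2; whose only zero in [-5, 2] is w = -3.
Evaluating at the critical points and endpoints: R(-5) = 25/12,  R(-3) = 63/4,  R(2) = -34/3.
Hence the absolute minimum is -34/3 at w = 2.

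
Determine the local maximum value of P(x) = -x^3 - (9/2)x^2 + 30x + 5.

39

P'(x) = -3x^2 - 9x + 30 = 0 at x = -5, 2.
Since P''(x) = -6x - 9, we get P''(-5) = 21 > 0 ⇒ local minimum; P''(2) = -21 < 0 ⇒ local maximum.
Thus P has its local maximum at x = 2, with value 39.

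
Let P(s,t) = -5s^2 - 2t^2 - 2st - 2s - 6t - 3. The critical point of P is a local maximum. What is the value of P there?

14/9

∂P/∂s = -10s - 2t - 2 = 0 and ∂P/∂t = -2s - 4t - 6 = 0, so (s, t) = (1/9, -14/9).
The Hessian has P_{ss} = -10, P_{tt} = -4, P_{st} = -2, giving D = 36 > 0 with P_{ss} < 0, so the point is a local maximum.
P(1/9, -14/9) = 14/9.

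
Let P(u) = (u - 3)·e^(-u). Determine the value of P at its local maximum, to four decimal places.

0.0183

P'(u) = 1·e^(-u) + (u - 3)·(-1)·e^(-u) = (-u + 4)·e^(-u). Since e^(-u) > 0, the only critical point is u = 4.
P''(4) has the same sign as -1 < 0, so this is a local maximum.
P(4) = (1)·e^(-4) ≈ 0.0183.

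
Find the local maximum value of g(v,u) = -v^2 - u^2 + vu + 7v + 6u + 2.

133/3

∂g/∂v = -2v + u + 7 = 0 and ∂g/∂u = v - 2u + 6 = 0, so (v, u) = (20/3, 19/3).
The Hessian has g_{vv} = -2, g_{uu} = -2, g_{vu} = 1, giving D = 3 > 0 with g_{vv} < 0, so the point is a local maximum.
g(20/3, 19/3) = 133/3.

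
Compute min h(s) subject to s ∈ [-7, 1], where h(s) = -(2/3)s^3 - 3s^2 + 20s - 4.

Differentiating, h'(s) = -2s^2 - 6s + 20; whose only zero in [-7, 1] is s = -5.
Evaluating at the critical points and endpoints: h(-7) = -187/3; h(-5) = -287/3; h(1) = 37/3.
The minimum over the interval is -287/3, attained at s = -5.

-287/3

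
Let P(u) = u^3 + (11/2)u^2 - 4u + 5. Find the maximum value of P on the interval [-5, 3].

139/2

The derivative is 3u^2 + 11u - 4, which vanishes at u = -4 and u = 1/3.
Candidates: P(-5) = 75/2, P(-4) = 45, P(1/3) = 233/54, P(3) = 139/2.
The maximum over the interval is 139/2, attained at u = 3.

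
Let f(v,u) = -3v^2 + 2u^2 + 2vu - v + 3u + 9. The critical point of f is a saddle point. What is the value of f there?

∂f/∂v = -6v + 2u - 1 = 0 and ∂f/∂u = 2v + 4u + 3 = 0, so (v, u) = (-5/14, -4/7).
The Hessian has f_{vv} = -6, f_{uu} = 4, f_{vu} = 2, giving D = -28 < 0, so the point is a saddle point.
f(-5/14, -4/7) = 233/28.

233/28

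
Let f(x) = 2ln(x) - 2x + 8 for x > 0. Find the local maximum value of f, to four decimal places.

f'(x) = 2/x − 2 = 0 gives x = 1.
f''(x) = -2/x², which is negative for x > 0, so this is a local maximum.
f(1) = 2·ln(1) - 2 + 8 ≈ 6.0000.

6.0000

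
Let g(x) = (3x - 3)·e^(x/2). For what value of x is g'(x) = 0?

-1

Differentiating with the product rule gives g'(x) = ((3/2)x + 3/2)·e^(x/2). Since e^(x/2) > 0, the only critical point is x = -1.
g''(-1) has the same sign as 3/2 > 0, so this is a local minimum.
g(-1) = (-6)·e^(-1/2) ≈ -3.6392.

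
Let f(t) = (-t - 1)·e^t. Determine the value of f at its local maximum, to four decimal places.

0.1353

f'(t) = (-1)·e^t + (-t - 1)·1·e^t = (-t - 2)·e^t. Since e^t > 0, the only critical point is t = -2.
f''(-2) has the same sign as -1 < 0, so this is a local maximum.
f(-2) = (1)·e^(-2) ≈ 0.1353.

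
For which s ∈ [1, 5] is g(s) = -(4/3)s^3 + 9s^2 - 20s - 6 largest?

1

g'(s) = -4s^2 + 18s - 20, which vanishes at s = 2 and s = 5/2.
Compare values at every candidate in [1, 5]: g(1) = -55/3,  g(2) = -62/3,  g(5/2) = -247/12,  g(5) = -143/3.
Hence the absolute maximum is -55/3 at s = 1.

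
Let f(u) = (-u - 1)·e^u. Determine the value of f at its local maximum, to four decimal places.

0.1353

By the product rule, f'(u) = (-u - 2)·e^u. Since e^u > 0, the only critical point is u = -2.
f''(-2) has the same sign as -1 < 0, so this is a local maximum.
f(-2) = (1)·e^(-2) ≈ 0.1353.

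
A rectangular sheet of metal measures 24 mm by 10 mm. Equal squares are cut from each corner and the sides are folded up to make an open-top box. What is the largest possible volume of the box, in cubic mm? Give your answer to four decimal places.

241.4795

With cut size x, the volume is V(x) = x(24 − 2x)(10 − 2x) for 0 < x < 5.
V'(x) = 12x^2 − 136x + 240. Setting V'(x) = 0 gives x ≈ 2.1866 (the root in (0, 5)).
V''(x) = 24x − 136 is negative there, so this is the maximum; V ≈ 241.4795.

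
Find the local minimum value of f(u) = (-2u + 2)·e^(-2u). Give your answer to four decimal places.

By the product rule, f'(u) = (4u - 6)·e^(-2u). Since e^(-2u) > 0, the only critical point is u = 3/2.
f''(3/2) has the same sign as 4 > 0, so this is a local minimum.
f(3/2) = (-1)·e^(-3) ≈ -0.0498.

-0.0498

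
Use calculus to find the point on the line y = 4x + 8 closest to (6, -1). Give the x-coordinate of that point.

-30/17

Minimize D(x)^2 = (x - 6)^2 + (4x + 9)^2.
d/dx[D^2] = 2(x - 6) + 2·4·(4x + 9) = 0 ⇒ x = -30/17.
Then y = 16/17 and the distance is √(1089/17) ≈ 8.0037.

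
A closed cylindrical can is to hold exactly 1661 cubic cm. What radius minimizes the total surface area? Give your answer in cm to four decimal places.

With radius r and height h, πr²h = 1661 so h = 1661/(πr²), and S(r) = 2πr² + 2πrh = 2πr² + 2·1661/r.
S'(r) = 4πr − 2·1661/r² = 0 ⇒ r³ = 1661/(2π), so r ≈ 6.4180 and h = 2r ≈ 12.8359.
S''(r) = 4π + 4·1661/r³ > 0, so this is the minimum; S ≈ 776.4157.

6.4180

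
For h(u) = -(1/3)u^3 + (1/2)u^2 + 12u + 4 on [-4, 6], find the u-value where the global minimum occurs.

Differentiating, h'(u) = -u^2 + u + 12; which vanishes at u = -3 and u = 4.
Evaluating at the critical points and endpoints: h(-4) = -44/3, h(-3) = -37/2, h(4) = 116/3, h(6) = 22.
The minimum over the interval is -37/2, attained at u = -3.

-3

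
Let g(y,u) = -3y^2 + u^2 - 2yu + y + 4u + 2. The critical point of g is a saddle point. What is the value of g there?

∂g/∂y = -6y - 2u + 1 = 0 and ∂g/∂u = -2y + 2u + 4 = 0, so (y, u) = (5/8, -11/8).
The Hessian has g_{yy} = -6, g_{uu} = 2, g_{yu} = -2, giving D = -16 < 0, so the point is a saddle point.
g(5/8, -11/8) = -7/16.

-7/16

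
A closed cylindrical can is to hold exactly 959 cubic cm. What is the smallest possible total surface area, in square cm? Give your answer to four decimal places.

With radius r and height h, πr²h = 959 so h = 959/(πr²), and S(r) = 2πr² + 2πrh = 2πr² + 2·959/r.
S'(r) = 4πr − 2·959/r² = 0 ⇒ r³ = 959/(2π), so r ≈ 5.3442 and h = 2r ≈ 10.6883.
S''(r) = 4π + 4·959/r³ > 0, so this is the minimum; S ≈ 538.3445.

538.3445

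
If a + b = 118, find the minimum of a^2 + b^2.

6962

With a + b = 118, a^2 + b^2 = a^2 + (118 − a)^2.
The derivative 2a − 2(118 − a) = 4a − 236 vanishes at a = 59; second derivative 4 > 0, a minimum.
The minimum is 2·(59)^2 = 6962.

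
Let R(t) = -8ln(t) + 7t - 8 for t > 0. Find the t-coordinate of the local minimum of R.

8/7

R'(t) = -8/t + 7 = 0 gives t = 8/7.
R''(t) = 8/t², which is positive for t > 0, so this is a local minimum.
R(8/7) = -8·ln(8/7) + 8 - 8 ≈ -1.0683.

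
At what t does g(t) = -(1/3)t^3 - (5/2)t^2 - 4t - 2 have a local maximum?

-1

g'(t) = -t^2 - 5t - 4. Setting g'(t) = 0 gives t ∈ {-4, -1}.
g''(t) = -2t - 5. g''(-4) = 3 > 0 ⇒ local minimum; g''(-1) = -3 < 0 ⇒ local maximum.
The local maximum is g(-1) = -1/6.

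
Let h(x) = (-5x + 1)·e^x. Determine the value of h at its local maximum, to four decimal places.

2.2466

By the product rule, h'(x) = (-5x - 4)·e^x. Since e^x > 0, the only critical point is x = -4/5.
h''(-4/5) has the same sign as -5 < 0, so this is a local maximum.
h(-4/5) = (5)·e^(-4/5) ≈ 2.2466.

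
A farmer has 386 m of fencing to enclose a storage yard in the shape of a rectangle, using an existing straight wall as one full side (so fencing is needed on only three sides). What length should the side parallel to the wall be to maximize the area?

193

Let the sides perpendicular to the wall have length x and the parallel side y, so 2x + y = 386 and the area is A = xy = x(386 − 2x).
A'(x) = 386 − 4x = 0 gives x = 193/2, and A''(x) = −4 < 0 confirms a maximum.
Then y = 386 − 2·193/2 = 193 and A = 37249/2.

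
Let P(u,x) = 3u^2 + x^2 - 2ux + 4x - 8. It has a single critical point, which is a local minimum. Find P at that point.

-14

∂P/∂u = 6u - 2x = 0 and ∂P/∂x = -2u + 2x + 4 = 0, so (u, x) = (-1, -3).
The Hessian has P_{uu} = 6, P_{xx} = 2, P_{ux} = -2, giving D = 8 > 0 with P_{uu} > 0, so the point is a local minimum.
P(-1, -3) = -14.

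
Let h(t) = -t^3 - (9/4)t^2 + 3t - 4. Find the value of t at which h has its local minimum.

h'(t) = -3t^2 - (9/2)t + 3 = 0 at t = -2, 1/2.
Since h''(t) = -6t - 9/2, we get h''(-2) = 15/2 > 0 ⇒ local minimum; h''(1/2) = -15/2 < 0 ⇒ local maximum.
So the local minimum value is h(-2) = -11.

-2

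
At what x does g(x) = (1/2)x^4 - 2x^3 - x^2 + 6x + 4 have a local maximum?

g'(x) = 2x^3 - 6x^2 - 2x + 6. Setting g'(x) = 0 gives x ∈ {-1, 1, 3}.
Second-derivative test with g''(x) = 6x^2 - 12x - 2: g''(-1) = 16 > 0 ⇒ local minimum; g''(1) = -8 < 0 ⇒ local maximum; g''(3) = 16 > 0 ⇒ local minimum.
So the local maximum value is g(1) = 15/2.

1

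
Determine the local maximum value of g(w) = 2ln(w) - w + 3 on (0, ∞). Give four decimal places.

2.3863

g'(w) = 2/w − 1 = 0 gives w = 2.
g''(w) = -2/w², which is negative for w > 0, so this is a local maximum.
g(2) = 2·ln(2) - 2 + 3 ≈ 2.3863.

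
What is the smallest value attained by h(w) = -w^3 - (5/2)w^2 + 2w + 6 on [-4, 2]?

-8

h'(w) = -3w^2 - 5w + 2, which vanishes at w = -2 and w = 1/3.
Compare values at every candidate in [-4, 2]: h(-4) = 22, h(-2) = 0, h(1/3) = 343/54, h(2) = -8.
So the minimum is h(2) = -8.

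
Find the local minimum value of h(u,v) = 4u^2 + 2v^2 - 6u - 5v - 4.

-75/8

∂h/∂u = 8u - 6 = 0 and ∂h/∂v = 4v - 5 = 0, so (u, v) = (3/4, 5/4).
The Hessian has h_{uu} = 8, h_{vv} = 4, h_{uv} = 0, giving D = 32 > 0 with h_{uu} > 0, so the point is a local minimum.
h(3/4, 5/4) = -75/8.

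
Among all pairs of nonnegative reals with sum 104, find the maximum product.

With x + y = 104, the product is P(x) = x(104 − x).
P'(x) = 104 − 2x = 0 gives x = 52; P'' = −2 < 0, so this is the maximum.
P = 52·52 = 2704.

2704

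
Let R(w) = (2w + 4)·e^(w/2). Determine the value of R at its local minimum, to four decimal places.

-0.5413

R'(w) = 2·e^(w/2) + (2w + 4)·(1/2)·e^(w/2) = (w + 4)·e^(w/2). Since e^(w/2) > 0, the only critical point is w = -4.
R''(-4) has the same sign as 1 > 0, so this is a local minimum.
R(-4) = (-4)·e^(-2) ≈ -0.5413.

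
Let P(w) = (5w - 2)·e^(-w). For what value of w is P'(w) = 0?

7/5

By the product rule, P'(w) = (-5w + 7)·e^(-w). Since e^(-w) > 0, the only critical point is w = 7/5.
P''(7/5) has the same sign as -5 < 0, so this is a local maximum.
P(7/5) = (5)·e^(-7/5) ≈ 1.2330.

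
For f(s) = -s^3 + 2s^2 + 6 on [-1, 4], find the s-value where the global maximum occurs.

The derivative is -3s^2 + 4s, which vanishes at s = 0 and s = 4/3.
Compare values at every candidate in [-1, 4]: f(-1) = 9; f(0) = 6; f(4/3) = 194/27; f(4) = -26.
Hence the absolute maximum is 9 at s = -1.

-1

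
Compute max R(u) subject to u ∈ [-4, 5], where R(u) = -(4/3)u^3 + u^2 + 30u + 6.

69

The derivative is -4u^2 + 2u + 30, which vanishes at u = -5/2 and u = 3.
Compare values at every candidate in [-4, 5]: R(-4) = -38/3; R(-5/2) = -503/12; R(3) = 69; R(5) = 43/3.
The maximum over the interval is 69, attained at u = 3.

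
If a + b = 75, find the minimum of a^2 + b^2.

5625/2

With a + b = 75, a^2 + b^2 = a^2 + (75 − a)^2.
The derivative 2a − 2(75 − a) = 4a − 150 vanishes at a = 75/2; second derivative 4 > 0, a minimum.
The minimum is 2·(75/2)^2 = 5625/2.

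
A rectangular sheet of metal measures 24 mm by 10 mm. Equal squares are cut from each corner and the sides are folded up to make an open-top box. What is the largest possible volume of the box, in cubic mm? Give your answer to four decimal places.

241.4795

With cut size x, the volume is V(x) = x(24 − 2x)(10 − 2x) for 0 < x < 5.
V'(x) = 12x^2 − 136x + 240. Setting V'(x) = 0 gives x ≈ 2.1866 (the root in (0, 5)).
V''(x) = 24x − 136 is negative there, so this is the maximum; V ≈ 241.4795.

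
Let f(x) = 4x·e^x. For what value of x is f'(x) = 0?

Differentiating with the product rule gives f'(x) = (4x + 4)·e^x. Since e^x > 0, the only critical point is x = -1.
f''(-1) has the same sign as 4 > 0, so this is a local minimum.
f(-1) = (-4)·e^(-1) ≈ -1.4715.

-1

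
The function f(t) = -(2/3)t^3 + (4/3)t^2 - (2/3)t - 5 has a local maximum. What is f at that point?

f'(t) = -2t^2 + (8/3)t - 2/3. Setting f'(t) = 0 gives t ∈ {1/3, 1}.
f''(t) = -4t + 8/3. f''(1/3) = 4/3 > 0 ⇒ local minimum; f''(1) = -4/3 < 0 ⇒ local maximum.
So the local maximum value is f(1) = -5.

-5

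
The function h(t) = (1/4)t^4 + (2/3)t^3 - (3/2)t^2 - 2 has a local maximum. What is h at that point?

h'(t) = t^3 + 2t^2 - 3t = 0 at t = -3, 0, 1.
h''(t) = 3t^2 + 4t - 3. h''(-3) = 12 > 0 ⇒ local minimum; h''(0) = -3 < 0 ⇒ local maximum; h''(1) = 4 > 0 ⇒ local minimum.
So the local maximum value is h(0) = -2.

-2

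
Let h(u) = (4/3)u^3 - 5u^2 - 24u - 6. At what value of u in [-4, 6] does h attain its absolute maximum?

-3/2

Differentiating, h'(u) = 4u^2 - 10u - 24; which vanishes at u = -3/2 and u = 4.
Candidates: h(-4) = -226/3,  h(-3/2) = 57/4,  h(4) = -290/3,  h(6) = -42.
The maximum over the interval is 57/4, attained at u = -3/2.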